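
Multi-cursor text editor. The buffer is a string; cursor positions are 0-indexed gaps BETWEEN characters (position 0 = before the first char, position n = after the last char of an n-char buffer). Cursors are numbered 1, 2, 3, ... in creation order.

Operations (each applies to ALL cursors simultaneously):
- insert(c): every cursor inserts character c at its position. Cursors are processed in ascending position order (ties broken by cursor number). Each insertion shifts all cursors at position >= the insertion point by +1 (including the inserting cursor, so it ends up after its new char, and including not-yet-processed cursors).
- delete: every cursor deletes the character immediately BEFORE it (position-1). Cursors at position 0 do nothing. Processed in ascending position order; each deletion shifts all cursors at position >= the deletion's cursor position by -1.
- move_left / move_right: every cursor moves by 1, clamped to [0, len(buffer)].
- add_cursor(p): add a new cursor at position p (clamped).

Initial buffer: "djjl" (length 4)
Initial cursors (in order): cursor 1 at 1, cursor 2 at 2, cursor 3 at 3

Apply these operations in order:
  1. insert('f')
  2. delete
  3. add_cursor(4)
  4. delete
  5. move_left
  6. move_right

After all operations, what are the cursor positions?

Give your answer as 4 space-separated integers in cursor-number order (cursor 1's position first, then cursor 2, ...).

After op 1 (insert('f')): buffer="dfjfjfl" (len 7), cursors c1@2 c2@4 c3@6, authorship .1.2.3.
After op 2 (delete): buffer="djjl" (len 4), cursors c1@1 c2@2 c3@3, authorship ....
After op 3 (add_cursor(4)): buffer="djjl" (len 4), cursors c1@1 c2@2 c3@3 c4@4, authorship ....
After op 4 (delete): buffer="" (len 0), cursors c1@0 c2@0 c3@0 c4@0, authorship 
After op 5 (move_left): buffer="" (len 0), cursors c1@0 c2@0 c3@0 c4@0, authorship 
After op 6 (move_right): buffer="" (len 0), cursors c1@0 c2@0 c3@0 c4@0, authorship 

Answer: 0 0 0 0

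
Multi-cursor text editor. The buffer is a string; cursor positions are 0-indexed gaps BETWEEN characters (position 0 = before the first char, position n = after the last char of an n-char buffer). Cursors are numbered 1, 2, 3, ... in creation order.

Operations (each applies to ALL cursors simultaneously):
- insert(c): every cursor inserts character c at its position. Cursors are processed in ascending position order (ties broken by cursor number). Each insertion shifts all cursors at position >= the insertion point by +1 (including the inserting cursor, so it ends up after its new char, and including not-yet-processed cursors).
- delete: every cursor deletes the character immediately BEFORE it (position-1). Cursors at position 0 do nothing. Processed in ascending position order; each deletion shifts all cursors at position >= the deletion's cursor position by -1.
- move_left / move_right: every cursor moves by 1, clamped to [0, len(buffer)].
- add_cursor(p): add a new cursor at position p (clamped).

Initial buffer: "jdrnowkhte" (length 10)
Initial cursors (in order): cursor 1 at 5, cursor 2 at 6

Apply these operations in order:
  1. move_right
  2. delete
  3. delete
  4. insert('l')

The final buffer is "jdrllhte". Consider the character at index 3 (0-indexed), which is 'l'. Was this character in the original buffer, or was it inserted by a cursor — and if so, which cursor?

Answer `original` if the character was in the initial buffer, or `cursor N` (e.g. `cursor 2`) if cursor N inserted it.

Answer: cursor 1

Derivation:
After op 1 (move_right): buffer="jdrnowkhte" (len 10), cursors c1@6 c2@7, authorship ..........
After op 2 (delete): buffer="jdrnohte" (len 8), cursors c1@5 c2@5, authorship ........
After op 3 (delete): buffer="jdrhte" (len 6), cursors c1@3 c2@3, authorship ......
After op 4 (insert('l')): buffer="jdrllhte" (len 8), cursors c1@5 c2@5, authorship ...12...
Authorship (.=original, N=cursor N): . . . 1 2 . . .
Index 3: author = 1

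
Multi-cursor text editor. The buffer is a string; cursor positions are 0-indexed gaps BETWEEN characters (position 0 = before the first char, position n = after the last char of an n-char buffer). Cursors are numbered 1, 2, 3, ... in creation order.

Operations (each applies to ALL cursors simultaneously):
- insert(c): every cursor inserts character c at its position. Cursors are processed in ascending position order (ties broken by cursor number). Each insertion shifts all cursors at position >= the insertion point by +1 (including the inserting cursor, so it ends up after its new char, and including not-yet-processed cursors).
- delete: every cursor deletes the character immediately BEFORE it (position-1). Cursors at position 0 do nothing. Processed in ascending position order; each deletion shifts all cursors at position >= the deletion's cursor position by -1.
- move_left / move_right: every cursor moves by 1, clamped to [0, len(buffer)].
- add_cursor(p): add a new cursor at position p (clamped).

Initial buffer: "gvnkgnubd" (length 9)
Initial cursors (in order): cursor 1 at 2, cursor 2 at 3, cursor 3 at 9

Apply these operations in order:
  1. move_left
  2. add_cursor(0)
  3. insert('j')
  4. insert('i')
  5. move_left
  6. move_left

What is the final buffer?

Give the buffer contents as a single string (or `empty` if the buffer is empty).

After op 1 (move_left): buffer="gvnkgnubd" (len 9), cursors c1@1 c2@2 c3@8, authorship .........
After op 2 (add_cursor(0)): buffer="gvnkgnubd" (len 9), cursors c4@0 c1@1 c2@2 c3@8, authorship .........
After op 3 (insert('j')): buffer="jgjvjnkgnubjd" (len 13), cursors c4@1 c1@3 c2@5 c3@12, authorship 4.1.2......3.
After op 4 (insert('i')): buffer="jigjivjinkgnubjid" (len 17), cursors c4@2 c1@5 c2@8 c3@16, authorship 44.11.22......33.
After op 5 (move_left): buffer="jigjivjinkgnubjid" (len 17), cursors c4@1 c1@4 c2@7 c3@15, authorship 44.11.22......33.
After op 6 (move_left): buffer="jigjivjinkgnubjid" (len 17), cursors c4@0 c1@3 c2@6 c3@14, authorship 44.11.22......33.

Answer: jigjivjinkgnubjid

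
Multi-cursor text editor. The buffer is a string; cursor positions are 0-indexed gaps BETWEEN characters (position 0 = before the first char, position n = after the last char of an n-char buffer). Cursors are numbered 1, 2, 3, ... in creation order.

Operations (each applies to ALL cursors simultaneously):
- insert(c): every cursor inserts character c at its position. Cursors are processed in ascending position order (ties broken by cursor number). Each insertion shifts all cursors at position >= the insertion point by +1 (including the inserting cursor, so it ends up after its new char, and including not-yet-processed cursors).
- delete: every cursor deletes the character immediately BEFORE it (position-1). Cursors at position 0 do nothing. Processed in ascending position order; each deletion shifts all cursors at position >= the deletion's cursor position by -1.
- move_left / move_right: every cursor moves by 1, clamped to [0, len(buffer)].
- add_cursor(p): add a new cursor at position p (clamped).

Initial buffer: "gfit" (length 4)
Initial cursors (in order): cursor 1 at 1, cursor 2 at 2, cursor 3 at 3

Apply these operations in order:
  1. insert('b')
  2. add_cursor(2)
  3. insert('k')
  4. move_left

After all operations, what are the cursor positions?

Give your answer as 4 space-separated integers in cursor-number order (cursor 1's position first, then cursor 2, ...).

Answer: 3 6 9 3

Derivation:
After op 1 (insert('b')): buffer="gbfbibt" (len 7), cursors c1@2 c2@4 c3@6, authorship .1.2.3.
After op 2 (add_cursor(2)): buffer="gbfbibt" (len 7), cursors c1@2 c4@2 c2@4 c3@6, authorship .1.2.3.
After op 3 (insert('k')): buffer="gbkkfbkibkt" (len 11), cursors c1@4 c4@4 c2@7 c3@10, authorship .114.22.33.
After op 4 (move_left): buffer="gbkkfbkibkt" (len 11), cursors c1@3 c4@3 c2@6 c3@9, authorship .114.22.33.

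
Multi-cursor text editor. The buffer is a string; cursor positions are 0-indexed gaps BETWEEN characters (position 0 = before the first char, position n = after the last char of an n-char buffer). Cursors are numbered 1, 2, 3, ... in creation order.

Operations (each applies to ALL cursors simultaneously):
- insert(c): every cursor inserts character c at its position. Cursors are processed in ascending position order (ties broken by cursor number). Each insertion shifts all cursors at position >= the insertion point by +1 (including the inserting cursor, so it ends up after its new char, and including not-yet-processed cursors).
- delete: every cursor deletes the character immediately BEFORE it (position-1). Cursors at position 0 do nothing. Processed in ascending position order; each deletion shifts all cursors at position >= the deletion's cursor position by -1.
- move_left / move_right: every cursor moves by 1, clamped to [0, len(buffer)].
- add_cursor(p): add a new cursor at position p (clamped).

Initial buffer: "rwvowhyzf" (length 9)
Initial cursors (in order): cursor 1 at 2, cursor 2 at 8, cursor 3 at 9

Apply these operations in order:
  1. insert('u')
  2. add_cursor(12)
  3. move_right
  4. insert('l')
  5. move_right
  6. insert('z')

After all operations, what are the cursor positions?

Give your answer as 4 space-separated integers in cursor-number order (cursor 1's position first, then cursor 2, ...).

Answer: 7 16 20 20

Derivation:
After op 1 (insert('u')): buffer="rwuvowhyzufu" (len 12), cursors c1@3 c2@10 c3@12, authorship ..1......2.3
After op 2 (add_cursor(12)): buffer="rwuvowhyzufu" (len 12), cursors c1@3 c2@10 c3@12 c4@12, authorship ..1......2.3
After op 3 (move_right): buffer="rwuvowhyzufu" (len 12), cursors c1@4 c2@11 c3@12 c4@12, authorship ..1......2.3
After op 4 (insert('l')): buffer="rwuvlowhyzuflull" (len 16), cursors c1@5 c2@13 c3@16 c4@16, authorship ..1.1.....2.2334
After op 5 (move_right): buffer="rwuvlowhyzuflull" (len 16), cursors c1@6 c2@14 c3@16 c4@16, authorship ..1.1.....2.2334
After op 6 (insert('z')): buffer="rwuvlozwhyzufluzllzz" (len 20), cursors c1@7 c2@16 c3@20 c4@20, authorship ..1.1.1....2.2323434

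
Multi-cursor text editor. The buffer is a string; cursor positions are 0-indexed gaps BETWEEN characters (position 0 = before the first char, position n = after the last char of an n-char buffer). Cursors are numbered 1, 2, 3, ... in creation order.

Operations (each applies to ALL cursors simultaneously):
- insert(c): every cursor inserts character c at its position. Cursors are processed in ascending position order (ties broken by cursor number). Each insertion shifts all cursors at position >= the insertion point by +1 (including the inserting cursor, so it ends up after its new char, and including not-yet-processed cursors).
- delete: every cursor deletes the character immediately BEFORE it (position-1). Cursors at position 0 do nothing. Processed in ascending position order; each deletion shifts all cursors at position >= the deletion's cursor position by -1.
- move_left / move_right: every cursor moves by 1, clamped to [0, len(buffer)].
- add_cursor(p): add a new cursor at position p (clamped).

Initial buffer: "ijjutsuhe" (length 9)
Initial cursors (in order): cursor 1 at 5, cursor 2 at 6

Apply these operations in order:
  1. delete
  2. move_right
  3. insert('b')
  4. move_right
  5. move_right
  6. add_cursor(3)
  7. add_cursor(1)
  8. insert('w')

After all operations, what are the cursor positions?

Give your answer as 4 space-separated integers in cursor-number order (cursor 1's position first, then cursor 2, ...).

Answer: 13 13 5 2

Derivation:
After op 1 (delete): buffer="ijjuuhe" (len 7), cursors c1@4 c2@4, authorship .......
After op 2 (move_right): buffer="ijjuuhe" (len 7), cursors c1@5 c2@5, authorship .......
After op 3 (insert('b')): buffer="ijjuubbhe" (len 9), cursors c1@7 c2@7, authorship .....12..
After op 4 (move_right): buffer="ijjuubbhe" (len 9), cursors c1@8 c2@8, authorship .....12..
After op 5 (move_right): buffer="ijjuubbhe" (len 9), cursors c1@9 c2@9, authorship .....12..
After op 6 (add_cursor(3)): buffer="ijjuubbhe" (len 9), cursors c3@3 c1@9 c2@9, authorship .....12..
After op 7 (add_cursor(1)): buffer="ijjuubbhe" (len 9), cursors c4@1 c3@3 c1@9 c2@9, authorship .....12..
After op 8 (insert('w')): buffer="iwjjwuubbheww" (len 13), cursors c4@2 c3@5 c1@13 c2@13, authorship .4..3..12..12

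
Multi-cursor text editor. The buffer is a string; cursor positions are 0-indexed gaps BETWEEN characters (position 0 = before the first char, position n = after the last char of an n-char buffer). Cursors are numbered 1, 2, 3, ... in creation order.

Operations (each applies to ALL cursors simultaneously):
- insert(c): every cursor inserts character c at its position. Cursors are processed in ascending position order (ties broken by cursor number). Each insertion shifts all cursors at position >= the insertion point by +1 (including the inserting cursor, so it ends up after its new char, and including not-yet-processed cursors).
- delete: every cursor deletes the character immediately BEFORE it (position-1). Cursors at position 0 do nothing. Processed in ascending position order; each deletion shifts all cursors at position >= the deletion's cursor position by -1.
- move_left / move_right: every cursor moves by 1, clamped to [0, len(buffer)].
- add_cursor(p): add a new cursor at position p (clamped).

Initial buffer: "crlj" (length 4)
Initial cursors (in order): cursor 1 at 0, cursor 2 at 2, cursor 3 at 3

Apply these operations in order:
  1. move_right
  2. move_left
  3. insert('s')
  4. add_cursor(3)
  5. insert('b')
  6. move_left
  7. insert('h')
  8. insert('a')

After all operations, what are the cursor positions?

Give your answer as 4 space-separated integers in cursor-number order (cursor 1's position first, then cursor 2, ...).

Answer: 3 12 17 8

Derivation:
After op 1 (move_right): buffer="crlj" (len 4), cursors c1@1 c2@3 c3@4, authorship ....
After op 2 (move_left): buffer="crlj" (len 4), cursors c1@0 c2@2 c3@3, authorship ....
After op 3 (insert('s')): buffer="scrslsj" (len 7), cursors c1@1 c2@4 c3@6, authorship 1..2.3.
After op 4 (add_cursor(3)): buffer="scrslsj" (len 7), cursors c1@1 c4@3 c2@4 c3@6, authorship 1..2.3.
After op 5 (insert('b')): buffer="sbcrbsblsbj" (len 11), cursors c1@2 c4@5 c2@7 c3@10, authorship 11..422.33.
After op 6 (move_left): buffer="sbcrbsblsbj" (len 11), cursors c1@1 c4@4 c2@6 c3@9, authorship 11..422.33.
After op 7 (insert('h')): buffer="shbcrhbshblshbj" (len 15), cursors c1@2 c4@6 c2@9 c3@13, authorship 111..44222.333.
After op 8 (insert('a')): buffer="shabcrhabshablshabj" (len 19), cursors c1@3 c4@8 c2@12 c3@17, authorship 1111..4442222.3333.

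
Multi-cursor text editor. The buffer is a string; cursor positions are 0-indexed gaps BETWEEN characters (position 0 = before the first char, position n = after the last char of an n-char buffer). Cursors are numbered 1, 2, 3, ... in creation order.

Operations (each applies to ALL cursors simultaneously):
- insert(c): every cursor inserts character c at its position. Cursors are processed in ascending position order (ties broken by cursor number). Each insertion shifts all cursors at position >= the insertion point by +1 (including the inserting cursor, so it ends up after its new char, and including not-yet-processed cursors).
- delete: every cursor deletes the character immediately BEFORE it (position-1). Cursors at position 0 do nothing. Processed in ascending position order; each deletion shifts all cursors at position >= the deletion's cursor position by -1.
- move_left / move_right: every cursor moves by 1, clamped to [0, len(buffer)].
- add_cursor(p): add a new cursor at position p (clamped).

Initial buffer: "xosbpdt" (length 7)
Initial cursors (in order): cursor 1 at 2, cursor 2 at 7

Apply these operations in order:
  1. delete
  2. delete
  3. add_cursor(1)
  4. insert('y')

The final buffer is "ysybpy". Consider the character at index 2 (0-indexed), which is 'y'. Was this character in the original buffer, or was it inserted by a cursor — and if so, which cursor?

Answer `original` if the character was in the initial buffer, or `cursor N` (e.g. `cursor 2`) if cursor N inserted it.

After op 1 (delete): buffer="xsbpd" (len 5), cursors c1@1 c2@5, authorship .....
After op 2 (delete): buffer="sbp" (len 3), cursors c1@0 c2@3, authorship ...
After op 3 (add_cursor(1)): buffer="sbp" (len 3), cursors c1@0 c3@1 c2@3, authorship ...
After op 4 (insert('y')): buffer="ysybpy" (len 6), cursors c1@1 c3@3 c2@6, authorship 1.3..2
Authorship (.=original, N=cursor N): 1 . 3 . . 2
Index 2: author = 3

Answer: cursor 3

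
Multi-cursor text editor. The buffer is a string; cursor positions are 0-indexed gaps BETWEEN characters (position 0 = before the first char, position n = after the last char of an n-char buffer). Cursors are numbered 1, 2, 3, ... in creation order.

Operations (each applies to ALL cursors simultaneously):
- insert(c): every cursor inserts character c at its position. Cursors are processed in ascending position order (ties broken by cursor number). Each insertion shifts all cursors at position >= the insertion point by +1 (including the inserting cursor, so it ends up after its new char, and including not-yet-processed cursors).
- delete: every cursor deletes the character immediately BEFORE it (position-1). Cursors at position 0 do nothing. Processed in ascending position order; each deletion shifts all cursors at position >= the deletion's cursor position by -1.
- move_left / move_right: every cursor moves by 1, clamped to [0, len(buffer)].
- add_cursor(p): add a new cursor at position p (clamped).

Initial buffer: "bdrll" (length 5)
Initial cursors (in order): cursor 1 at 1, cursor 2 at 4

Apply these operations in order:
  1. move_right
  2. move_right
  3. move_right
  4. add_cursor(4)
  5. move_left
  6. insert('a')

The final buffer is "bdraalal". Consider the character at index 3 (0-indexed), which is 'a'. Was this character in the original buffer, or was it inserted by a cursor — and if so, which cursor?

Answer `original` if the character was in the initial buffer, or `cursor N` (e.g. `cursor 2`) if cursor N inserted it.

After op 1 (move_right): buffer="bdrll" (len 5), cursors c1@2 c2@5, authorship .....
After op 2 (move_right): buffer="bdrll" (len 5), cursors c1@3 c2@5, authorship .....
After op 3 (move_right): buffer="bdrll" (len 5), cursors c1@4 c2@5, authorship .....
After op 4 (add_cursor(4)): buffer="bdrll" (len 5), cursors c1@4 c3@4 c2@5, authorship .....
After op 5 (move_left): buffer="bdrll" (len 5), cursors c1@3 c3@3 c2@4, authorship .....
After op 6 (insert('a')): buffer="bdraalal" (len 8), cursors c1@5 c3@5 c2@7, authorship ...13.2.
Authorship (.=original, N=cursor N): . . . 1 3 . 2 .
Index 3: author = 1

Answer: cursor 1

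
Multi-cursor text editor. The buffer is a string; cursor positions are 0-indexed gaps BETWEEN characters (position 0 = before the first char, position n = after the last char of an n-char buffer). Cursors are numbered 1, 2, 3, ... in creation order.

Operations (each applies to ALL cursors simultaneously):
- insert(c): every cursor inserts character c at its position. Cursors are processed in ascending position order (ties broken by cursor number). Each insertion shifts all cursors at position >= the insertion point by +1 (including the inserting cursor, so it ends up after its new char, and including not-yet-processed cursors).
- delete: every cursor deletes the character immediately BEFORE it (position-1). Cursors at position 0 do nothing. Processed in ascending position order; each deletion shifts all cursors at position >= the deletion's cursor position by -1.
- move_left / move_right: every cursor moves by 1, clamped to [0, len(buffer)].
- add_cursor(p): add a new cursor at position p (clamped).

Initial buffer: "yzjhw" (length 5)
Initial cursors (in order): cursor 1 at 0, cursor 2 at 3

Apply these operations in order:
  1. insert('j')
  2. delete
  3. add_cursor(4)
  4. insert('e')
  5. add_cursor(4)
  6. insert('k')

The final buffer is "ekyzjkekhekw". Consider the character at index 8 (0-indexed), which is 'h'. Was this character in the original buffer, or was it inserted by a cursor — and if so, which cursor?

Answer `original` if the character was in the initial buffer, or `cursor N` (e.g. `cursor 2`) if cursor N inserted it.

After op 1 (insert('j')): buffer="jyzjjhw" (len 7), cursors c1@1 c2@5, authorship 1...2..
After op 2 (delete): buffer="yzjhw" (len 5), cursors c1@0 c2@3, authorship .....
After op 3 (add_cursor(4)): buffer="yzjhw" (len 5), cursors c1@0 c2@3 c3@4, authorship .....
After op 4 (insert('e')): buffer="eyzjehew" (len 8), cursors c1@1 c2@5 c3@7, authorship 1...2.3.
After op 5 (add_cursor(4)): buffer="eyzjehew" (len 8), cursors c1@1 c4@4 c2@5 c3@7, authorship 1...2.3.
After op 6 (insert('k')): buffer="ekyzjkekhekw" (len 12), cursors c1@2 c4@6 c2@8 c3@11, authorship 11...422.33.
Authorship (.=original, N=cursor N): 1 1 . . . 4 2 2 . 3 3 .
Index 8: author = original

Answer: original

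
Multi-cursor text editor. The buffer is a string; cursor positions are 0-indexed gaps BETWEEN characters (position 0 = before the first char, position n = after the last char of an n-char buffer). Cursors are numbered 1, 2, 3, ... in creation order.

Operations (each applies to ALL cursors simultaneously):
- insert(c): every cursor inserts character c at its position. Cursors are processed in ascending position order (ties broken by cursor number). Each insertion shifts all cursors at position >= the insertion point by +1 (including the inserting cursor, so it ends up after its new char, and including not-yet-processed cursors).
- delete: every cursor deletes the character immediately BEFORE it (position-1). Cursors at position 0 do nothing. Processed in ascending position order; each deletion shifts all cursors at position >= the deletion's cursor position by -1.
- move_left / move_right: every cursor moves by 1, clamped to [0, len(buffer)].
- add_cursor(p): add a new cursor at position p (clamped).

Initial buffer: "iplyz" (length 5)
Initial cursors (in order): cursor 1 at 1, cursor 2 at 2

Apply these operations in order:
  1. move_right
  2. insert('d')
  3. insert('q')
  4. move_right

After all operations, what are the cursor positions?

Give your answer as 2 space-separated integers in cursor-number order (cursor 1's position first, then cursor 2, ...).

After op 1 (move_right): buffer="iplyz" (len 5), cursors c1@2 c2@3, authorship .....
After op 2 (insert('d')): buffer="ipdldyz" (len 7), cursors c1@3 c2@5, authorship ..1.2..
After op 3 (insert('q')): buffer="ipdqldqyz" (len 9), cursors c1@4 c2@7, authorship ..11.22..
After op 4 (move_right): buffer="ipdqldqyz" (len 9), cursors c1@5 c2@8, authorship ..11.22..

Answer: 5 8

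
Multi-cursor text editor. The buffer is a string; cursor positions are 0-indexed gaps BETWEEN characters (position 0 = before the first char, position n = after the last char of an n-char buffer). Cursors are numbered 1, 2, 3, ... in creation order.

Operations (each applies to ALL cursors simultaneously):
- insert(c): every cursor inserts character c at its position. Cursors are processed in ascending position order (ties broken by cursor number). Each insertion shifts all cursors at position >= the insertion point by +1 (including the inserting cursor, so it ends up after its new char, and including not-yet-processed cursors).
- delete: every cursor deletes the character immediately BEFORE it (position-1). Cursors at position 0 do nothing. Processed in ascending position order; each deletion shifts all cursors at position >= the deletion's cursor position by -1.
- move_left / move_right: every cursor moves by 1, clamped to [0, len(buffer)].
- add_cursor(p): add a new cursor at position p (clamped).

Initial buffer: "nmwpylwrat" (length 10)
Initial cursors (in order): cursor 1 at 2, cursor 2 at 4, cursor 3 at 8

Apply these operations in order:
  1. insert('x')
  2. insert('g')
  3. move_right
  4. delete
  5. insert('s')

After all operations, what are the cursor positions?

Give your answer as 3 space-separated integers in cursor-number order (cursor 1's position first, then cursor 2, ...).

After op 1 (insert('x')): buffer="nmxwpxylwrxat" (len 13), cursors c1@3 c2@6 c3@11, authorship ..1..2....3..
After op 2 (insert('g')): buffer="nmxgwpxgylwrxgat" (len 16), cursors c1@4 c2@8 c3@14, authorship ..11..22....33..
After op 3 (move_right): buffer="nmxgwpxgylwrxgat" (len 16), cursors c1@5 c2@9 c3@15, authorship ..11..22....33..
After op 4 (delete): buffer="nmxgpxglwrxgt" (len 13), cursors c1@4 c2@7 c3@12, authorship ..11.22...33.
After op 5 (insert('s')): buffer="nmxgspxgslwrxgst" (len 16), cursors c1@5 c2@9 c3@15, authorship ..111.222...333.

Answer: 5 9 15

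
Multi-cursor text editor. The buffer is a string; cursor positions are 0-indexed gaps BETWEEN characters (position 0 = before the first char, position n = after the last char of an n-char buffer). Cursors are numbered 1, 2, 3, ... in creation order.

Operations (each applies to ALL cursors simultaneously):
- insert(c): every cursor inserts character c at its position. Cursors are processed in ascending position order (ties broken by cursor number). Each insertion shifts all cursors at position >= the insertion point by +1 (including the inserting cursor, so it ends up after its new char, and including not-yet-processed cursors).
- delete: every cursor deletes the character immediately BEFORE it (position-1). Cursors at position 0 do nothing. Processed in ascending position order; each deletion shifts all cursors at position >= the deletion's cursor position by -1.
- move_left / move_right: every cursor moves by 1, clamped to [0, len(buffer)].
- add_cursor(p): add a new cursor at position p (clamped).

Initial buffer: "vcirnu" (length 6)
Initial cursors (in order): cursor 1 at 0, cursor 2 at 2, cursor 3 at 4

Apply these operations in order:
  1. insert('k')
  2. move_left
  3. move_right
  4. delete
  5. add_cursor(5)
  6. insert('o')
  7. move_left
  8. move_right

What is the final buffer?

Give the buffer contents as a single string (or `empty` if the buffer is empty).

Answer: ovcoironou

Derivation:
After op 1 (insert('k')): buffer="kvckirknu" (len 9), cursors c1@1 c2@4 c3@7, authorship 1..2..3..
After op 2 (move_left): buffer="kvckirknu" (len 9), cursors c1@0 c2@3 c3@6, authorship 1..2..3..
After op 3 (move_right): buffer="kvckirknu" (len 9), cursors c1@1 c2@4 c3@7, authorship 1..2..3..
After op 4 (delete): buffer="vcirnu" (len 6), cursors c1@0 c2@2 c3@4, authorship ......
After op 5 (add_cursor(5)): buffer="vcirnu" (len 6), cursors c1@0 c2@2 c3@4 c4@5, authorship ......
After op 6 (insert('o')): buffer="ovcoironou" (len 10), cursors c1@1 c2@4 c3@7 c4@9, authorship 1..2..3.4.
After op 7 (move_left): buffer="ovcoironou" (len 10), cursors c1@0 c2@3 c3@6 c4@8, authorship 1..2..3.4.
After op 8 (move_right): buffer="ovcoironou" (len 10), cursors c1@1 c2@4 c3@7 c4@9, authorship 1..2..3.4.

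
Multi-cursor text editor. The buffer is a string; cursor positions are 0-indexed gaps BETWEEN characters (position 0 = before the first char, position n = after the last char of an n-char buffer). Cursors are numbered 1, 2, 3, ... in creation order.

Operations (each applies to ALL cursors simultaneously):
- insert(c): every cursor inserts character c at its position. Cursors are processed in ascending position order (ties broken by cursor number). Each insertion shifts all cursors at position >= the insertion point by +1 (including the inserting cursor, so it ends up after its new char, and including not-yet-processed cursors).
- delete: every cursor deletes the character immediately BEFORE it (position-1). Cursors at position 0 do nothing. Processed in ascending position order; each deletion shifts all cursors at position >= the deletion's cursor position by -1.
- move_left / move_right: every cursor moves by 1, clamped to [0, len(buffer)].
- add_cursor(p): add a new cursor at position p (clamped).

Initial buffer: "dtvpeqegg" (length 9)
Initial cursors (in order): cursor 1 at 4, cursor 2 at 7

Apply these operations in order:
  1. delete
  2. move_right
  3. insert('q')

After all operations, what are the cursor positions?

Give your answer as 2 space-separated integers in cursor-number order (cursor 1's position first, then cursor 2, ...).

Answer: 5 8

Derivation:
After op 1 (delete): buffer="dtveqgg" (len 7), cursors c1@3 c2@5, authorship .......
After op 2 (move_right): buffer="dtveqgg" (len 7), cursors c1@4 c2@6, authorship .......
After op 3 (insert('q')): buffer="dtveqqgqg" (len 9), cursors c1@5 c2@8, authorship ....1..2.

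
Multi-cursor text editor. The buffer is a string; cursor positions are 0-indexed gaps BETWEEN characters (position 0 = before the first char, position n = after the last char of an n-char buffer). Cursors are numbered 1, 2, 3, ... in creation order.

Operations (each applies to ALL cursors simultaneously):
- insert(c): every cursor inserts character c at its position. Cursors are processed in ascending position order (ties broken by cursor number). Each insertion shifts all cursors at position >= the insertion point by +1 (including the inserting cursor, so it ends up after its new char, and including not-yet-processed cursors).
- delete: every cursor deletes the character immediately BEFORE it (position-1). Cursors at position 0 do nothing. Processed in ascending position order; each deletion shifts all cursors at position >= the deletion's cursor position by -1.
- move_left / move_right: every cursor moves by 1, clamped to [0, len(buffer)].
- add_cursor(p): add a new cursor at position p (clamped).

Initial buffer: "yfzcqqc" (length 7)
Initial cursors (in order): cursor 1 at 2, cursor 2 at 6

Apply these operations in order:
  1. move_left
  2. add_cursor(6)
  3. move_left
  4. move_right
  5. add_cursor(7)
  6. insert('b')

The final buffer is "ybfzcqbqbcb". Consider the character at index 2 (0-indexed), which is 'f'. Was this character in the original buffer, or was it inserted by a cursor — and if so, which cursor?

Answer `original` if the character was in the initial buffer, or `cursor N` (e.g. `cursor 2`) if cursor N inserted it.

Answer: original

Derivation:
After op 1 (move_left): buffer="yfzcqqc" (len 7), cursors c1@1 c2@5, authorship .......
After op 2 (add_cursor(6)): buffer="yfzcqqc" (len 7), cursors c1@1 c2@5 c3@6, authorship .......
After op 3 (move_left): buffer="yfzcqqc" (len 7), cursors c1@0 c2@4 c3@5, authorship .......
After op 4 (move_right): buffer="yfzcqqc" (len 7), cursors c1@1 c2@5 c3@6, authorship .......
After op 5 (add_cursor(7)): buffer="yfzcqqc" (len 7), cursors c1@1 c2@5 c3@6 c4@7, authorship .......
After op 6 (insert('b')): buffer="ybfzcqbqbcb" (len 11), cursors c1@2 c2@7 c3@9 c4@11, authorship .1....2.3.4
Authorship (.=original, N=cursor N): . 1 . . . . 2 . 3 . 4
Index 2: author = original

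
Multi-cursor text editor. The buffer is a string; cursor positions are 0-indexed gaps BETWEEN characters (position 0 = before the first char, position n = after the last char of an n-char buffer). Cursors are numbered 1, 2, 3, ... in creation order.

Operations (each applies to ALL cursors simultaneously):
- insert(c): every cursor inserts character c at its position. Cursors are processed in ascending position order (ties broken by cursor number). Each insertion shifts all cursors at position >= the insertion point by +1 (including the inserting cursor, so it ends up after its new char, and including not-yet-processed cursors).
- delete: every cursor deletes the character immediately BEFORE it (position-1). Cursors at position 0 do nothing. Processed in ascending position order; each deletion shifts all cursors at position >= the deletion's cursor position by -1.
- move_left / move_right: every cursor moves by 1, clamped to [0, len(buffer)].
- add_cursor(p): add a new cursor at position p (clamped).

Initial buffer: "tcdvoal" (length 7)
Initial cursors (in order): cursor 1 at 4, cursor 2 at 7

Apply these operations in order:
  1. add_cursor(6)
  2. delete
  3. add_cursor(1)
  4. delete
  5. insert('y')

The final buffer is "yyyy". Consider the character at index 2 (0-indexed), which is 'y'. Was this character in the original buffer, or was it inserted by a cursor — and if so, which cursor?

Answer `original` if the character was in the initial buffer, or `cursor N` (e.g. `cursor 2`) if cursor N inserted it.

Answer: cursor 3

Derivation:
After op 1 (add_cursor(6)): buffer="tcdvoal" (len 7), cursors c1@4 c3@6 c2@7, authorship .......
After op 2 (delete): buffer="tcdo" (len 4), cursors c1@3 c2@4 c3@4, authorship ....
After op 3 (add_cursor(1)): buffer="tcdo" (len 4), cursors c4@1 c1@3 c2@4 c3@4, authorship ....
After op 4 (delete): buffer="" (len 0), cursors c1@0 c2@0 c3@0 c4@0, authorship 
After op 5 (insert('y')): buffer="yyyy" (len 4), cursors c1@4 c2@4 c3@4 c4@4, authorship 1234
Authorship (.=original, N=cursor N): 1 2 3 4
Index 2: author = 3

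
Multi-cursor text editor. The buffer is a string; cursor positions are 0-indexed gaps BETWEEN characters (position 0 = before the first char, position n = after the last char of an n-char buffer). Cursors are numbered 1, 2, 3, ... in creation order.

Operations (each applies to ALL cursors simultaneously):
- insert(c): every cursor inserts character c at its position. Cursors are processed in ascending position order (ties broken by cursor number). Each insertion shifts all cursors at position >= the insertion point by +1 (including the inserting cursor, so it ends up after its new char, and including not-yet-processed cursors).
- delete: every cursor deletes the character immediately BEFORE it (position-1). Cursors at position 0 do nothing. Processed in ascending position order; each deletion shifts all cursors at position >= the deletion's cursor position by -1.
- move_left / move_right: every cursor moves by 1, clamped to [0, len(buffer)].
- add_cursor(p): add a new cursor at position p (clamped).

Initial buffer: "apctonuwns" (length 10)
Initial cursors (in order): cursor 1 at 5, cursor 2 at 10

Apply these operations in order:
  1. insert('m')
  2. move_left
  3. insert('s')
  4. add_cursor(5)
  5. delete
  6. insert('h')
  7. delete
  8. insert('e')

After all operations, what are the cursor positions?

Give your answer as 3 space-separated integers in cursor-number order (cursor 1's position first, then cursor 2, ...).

After op 1 (insert('m')): buffer="apctomnuwnsm" (len 12), cursors c1@6 c2@12, authorship .....1.....2
After op 2 (move_left): buffer="apctomnuwnsm" (len 12), cursors c1@5 c2@11, authorship .....1.....2
After op 3 (insert('s')): buffer="apctosmnuwnssm" (len 14), cursors c1@6 c2@13, authorship .....11.....22
After op 4 (add_cursor(5)): buffer="apctosmnuwnssm" (len 14), cursors c3@5 c1@6 c2@13, authorship .....11.....22
After op 5 (delete): buffer="apctmnuwnsm" (len 11), cursors c1@4 c3@4 c2@10, authorship ....1.....2
After op 6 (insert('h')): buffer="apcthhmnuwnshm" (len 14), cursors c1@6 c3@6 c2@13, authorship ....131.....22
After op 7 (delete): buffer="apctmnuwnsm" (len 11), cursors c1@4 c3@4 c2@10, authorship ....1.....2
After op 8 (insert('e')): buffer="apcteemnuwnsem" (len 14), cursors c1@6 c3@6 c2@13, authorship ....131.....22

Answer: 6 13 6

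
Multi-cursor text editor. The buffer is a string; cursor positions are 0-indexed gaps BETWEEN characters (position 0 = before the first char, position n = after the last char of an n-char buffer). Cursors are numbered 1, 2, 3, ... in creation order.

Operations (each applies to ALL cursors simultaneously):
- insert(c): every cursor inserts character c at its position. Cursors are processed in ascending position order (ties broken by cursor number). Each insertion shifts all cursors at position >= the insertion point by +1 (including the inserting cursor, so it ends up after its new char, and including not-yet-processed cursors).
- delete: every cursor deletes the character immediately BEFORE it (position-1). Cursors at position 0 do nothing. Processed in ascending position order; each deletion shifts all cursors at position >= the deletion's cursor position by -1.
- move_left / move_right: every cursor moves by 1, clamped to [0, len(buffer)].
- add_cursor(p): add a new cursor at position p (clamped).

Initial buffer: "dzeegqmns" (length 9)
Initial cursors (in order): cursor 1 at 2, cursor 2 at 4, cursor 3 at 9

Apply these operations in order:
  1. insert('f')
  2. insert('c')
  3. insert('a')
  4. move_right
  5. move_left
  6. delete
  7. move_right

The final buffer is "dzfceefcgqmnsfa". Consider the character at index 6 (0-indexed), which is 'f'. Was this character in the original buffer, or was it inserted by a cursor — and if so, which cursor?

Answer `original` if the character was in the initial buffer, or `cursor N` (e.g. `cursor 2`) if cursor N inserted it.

Answer: cursor 2

Derivation:
After op 1 (insert('f')): buffer="dzfeefgqmnsf" (len 12), cursors c1@3 c2@6 c3@12, authorship ..1..2.....3
After op 2 (insert('c')): buffer="dzfceefcgqmnsfc" (len 15), cursors c1@4 c2@8 c3@15, authorship ..11..22.....33
After op 3 (insert('a')): buffer="dzfcaeefcagqmnsfca" (len 18), cursors c1@5 c2@10 c3@18, authorship ..111..222.....333
After op 4 (move_right): buffer="dzfcaeefcagqmnsfca" (len 18), cursors c1@6 c2@11 c3@18, authorship ..111..222.....333
After op 5 (move_left): buffer="dzfcaeefcagqmnsfca" (len 18), cursors c1@5 c2@10 c3@17, authorship ..111..222.....333
After op 6 (delete): buffer="dzfceefcgqmnsfa" (len 15), cursors c1@4 c2@8 c3@14, authorship ..11..22.....33
After op 7 (move_right): buffer="dzfceefcgqmnsfa" (len 15), cursors c1@5 c2@9 c3@15, authorship ..11..22.....33
Authorship (.=original, N=cursor N): . . 1 1 . . 2 2 . . . . . 3 3
Index 6: author = 2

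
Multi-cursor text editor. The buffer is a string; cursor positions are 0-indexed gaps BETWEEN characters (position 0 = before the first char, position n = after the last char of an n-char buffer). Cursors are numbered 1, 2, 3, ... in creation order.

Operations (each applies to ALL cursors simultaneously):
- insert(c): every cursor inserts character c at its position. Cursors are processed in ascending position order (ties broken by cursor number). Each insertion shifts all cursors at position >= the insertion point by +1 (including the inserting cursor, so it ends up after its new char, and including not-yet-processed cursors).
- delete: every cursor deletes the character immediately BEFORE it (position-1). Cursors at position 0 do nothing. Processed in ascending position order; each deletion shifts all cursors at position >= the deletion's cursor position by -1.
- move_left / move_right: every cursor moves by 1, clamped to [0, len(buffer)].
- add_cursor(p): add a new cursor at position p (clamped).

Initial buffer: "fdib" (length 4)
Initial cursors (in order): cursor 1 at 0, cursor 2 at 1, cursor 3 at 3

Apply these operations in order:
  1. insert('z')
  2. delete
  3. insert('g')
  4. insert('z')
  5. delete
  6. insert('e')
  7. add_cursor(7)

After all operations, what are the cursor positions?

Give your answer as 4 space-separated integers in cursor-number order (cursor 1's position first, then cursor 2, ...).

Answer: 2 5 9 7

Derivation:
After op 1 (insert('z')): buffer="zfzdizb" (len 7), cursors c1@1 c2@3 c3@6, authorship 1.2..3.
After op 2 (delete): buffer="fdib" (len 4), cursors c1@0 c2@1 c3@3, authorship ....
After op 3 (insert('g')): buffer="gfgdigb" (len 7), cursors c1@1 c2@3 c3@6, authorship 1.2..3.
After op 4 (insert('z')): buffer="gzfgzdigzb" (len 10), cursors c1@2 c2@5 c3@9, authorship 11.22..33.
After op 5 (delete): buffer="gfgdigb" (len 7), cursors c1@1 c2@3 c3@6, authorship 1.2..3.
After op 6 (insert('e')): buffer="gefgedigeb" (len 10), cursors c1@2 c2@5 c3@9, authorship 11.22..33.
After op 7 (add_cursor(7)): buffer="gefgedigeb" (len 10), cursors c1@2 c2@5 c4@7 c3@9, authorship 11.22..33.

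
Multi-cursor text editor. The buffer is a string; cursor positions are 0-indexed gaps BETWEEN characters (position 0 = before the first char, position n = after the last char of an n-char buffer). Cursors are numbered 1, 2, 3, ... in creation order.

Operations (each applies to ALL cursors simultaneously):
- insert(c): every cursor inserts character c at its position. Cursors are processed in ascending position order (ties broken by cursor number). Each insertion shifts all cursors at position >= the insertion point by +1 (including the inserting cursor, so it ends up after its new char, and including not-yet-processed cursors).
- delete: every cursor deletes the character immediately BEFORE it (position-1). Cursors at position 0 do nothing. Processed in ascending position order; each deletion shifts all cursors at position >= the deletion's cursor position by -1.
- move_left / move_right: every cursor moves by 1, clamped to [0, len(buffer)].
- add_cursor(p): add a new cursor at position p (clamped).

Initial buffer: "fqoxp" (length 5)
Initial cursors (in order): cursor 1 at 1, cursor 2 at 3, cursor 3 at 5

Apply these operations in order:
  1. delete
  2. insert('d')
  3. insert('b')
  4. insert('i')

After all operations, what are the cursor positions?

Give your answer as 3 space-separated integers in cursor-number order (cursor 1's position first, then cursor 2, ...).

After op 1 (delete): buffer="qx" (len 2), cursors c1@0 c2@1 c3@2, authorship ..
After op 2 (insert('d')): buffer="dqdxd" (len 5), cursors c1@1 c2@3 c3@5, authorship 1.2.3
After op 3 (insert('b')): buffer="dbqdbxdb" (len 8), cursors c1@2 c2@5 c3@8, authorship 11.22.33
After op 4 (insert('i')): buffer="dbiqdbixdbi" (len 11), cursors c1@3 c2@7 c3@11, authorship 111.222.333

Answer: 3 7 11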